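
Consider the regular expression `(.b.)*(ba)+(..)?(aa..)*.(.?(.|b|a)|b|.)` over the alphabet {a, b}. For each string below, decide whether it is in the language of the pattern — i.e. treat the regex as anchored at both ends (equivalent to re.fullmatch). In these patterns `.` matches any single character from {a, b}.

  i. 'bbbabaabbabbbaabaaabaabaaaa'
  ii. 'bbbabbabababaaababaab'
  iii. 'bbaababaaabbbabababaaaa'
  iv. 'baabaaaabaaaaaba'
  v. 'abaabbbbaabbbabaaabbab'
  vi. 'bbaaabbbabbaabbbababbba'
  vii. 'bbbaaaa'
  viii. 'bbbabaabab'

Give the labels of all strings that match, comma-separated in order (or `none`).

i, v

i → match
ii → no match
iii → no match
iv → no match
v → match
vi → no match
vii. 'bbbaaaa' → no match
viii. 'bbbabaabab' → no match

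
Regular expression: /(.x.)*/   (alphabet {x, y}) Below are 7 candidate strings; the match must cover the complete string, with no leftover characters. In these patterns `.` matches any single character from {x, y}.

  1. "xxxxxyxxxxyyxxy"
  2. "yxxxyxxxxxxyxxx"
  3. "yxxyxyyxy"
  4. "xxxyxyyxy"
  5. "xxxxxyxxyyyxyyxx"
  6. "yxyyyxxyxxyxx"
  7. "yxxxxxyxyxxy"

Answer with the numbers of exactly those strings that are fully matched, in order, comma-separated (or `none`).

1 → no match
2 → no match
3 → match
4 → match
5 → no match
6 → no match
7 → match

3, 4, 7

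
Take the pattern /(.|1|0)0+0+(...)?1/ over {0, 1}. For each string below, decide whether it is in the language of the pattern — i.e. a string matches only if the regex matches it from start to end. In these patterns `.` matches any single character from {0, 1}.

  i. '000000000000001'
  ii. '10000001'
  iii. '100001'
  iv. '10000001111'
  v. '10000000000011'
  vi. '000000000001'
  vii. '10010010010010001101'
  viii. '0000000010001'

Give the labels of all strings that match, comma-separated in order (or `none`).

i, ii, iii, iv, v, vi

i → match
ii → match
iii → match
iv → match
v → match
vi → match
vii → no match
viii → no match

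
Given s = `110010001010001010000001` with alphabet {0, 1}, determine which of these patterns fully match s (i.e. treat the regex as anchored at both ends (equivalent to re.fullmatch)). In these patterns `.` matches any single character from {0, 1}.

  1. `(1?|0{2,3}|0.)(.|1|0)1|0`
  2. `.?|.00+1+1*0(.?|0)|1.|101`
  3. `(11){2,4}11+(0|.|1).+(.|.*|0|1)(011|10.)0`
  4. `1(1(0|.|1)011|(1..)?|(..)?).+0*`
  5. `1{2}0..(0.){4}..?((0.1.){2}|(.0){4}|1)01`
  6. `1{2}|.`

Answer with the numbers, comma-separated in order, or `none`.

4, 5

1 → no match
2 → no match
3 → no match — must end with `0`
4 → match
5 → match
6 → no match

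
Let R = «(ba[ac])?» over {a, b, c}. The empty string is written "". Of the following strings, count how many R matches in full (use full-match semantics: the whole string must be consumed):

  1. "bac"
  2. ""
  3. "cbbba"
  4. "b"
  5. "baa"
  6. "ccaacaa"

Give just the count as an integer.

1 → match
2 → match
3 → no match
4 → no match
5 → match
6 → no match
Total matched: 3

3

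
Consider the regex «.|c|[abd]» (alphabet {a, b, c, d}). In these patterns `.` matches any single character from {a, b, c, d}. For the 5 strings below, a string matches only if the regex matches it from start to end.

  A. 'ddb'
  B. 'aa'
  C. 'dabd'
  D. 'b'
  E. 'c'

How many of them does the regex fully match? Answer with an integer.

A → no match
B → no match
C → no match
D → match
E → match
Total matched: 2

2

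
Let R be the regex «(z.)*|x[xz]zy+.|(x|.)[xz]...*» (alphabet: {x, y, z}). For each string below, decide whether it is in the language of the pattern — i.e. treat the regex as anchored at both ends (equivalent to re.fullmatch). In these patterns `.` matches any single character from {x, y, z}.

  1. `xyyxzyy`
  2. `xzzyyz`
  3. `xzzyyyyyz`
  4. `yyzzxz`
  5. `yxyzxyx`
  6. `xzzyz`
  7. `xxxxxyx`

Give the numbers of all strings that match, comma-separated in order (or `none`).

2, 3, 5, 6, 7

1 → no match
2 → match
3 → match
4 → no match
5 → match
6 → match
7 → match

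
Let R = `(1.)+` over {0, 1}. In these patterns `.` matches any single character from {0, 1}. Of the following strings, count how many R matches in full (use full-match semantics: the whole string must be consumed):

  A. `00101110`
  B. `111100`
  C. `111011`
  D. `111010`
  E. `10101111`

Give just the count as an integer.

A → no match — must start with `1`
B → no match
C → match
D → match
E → match
Total matched: 3

3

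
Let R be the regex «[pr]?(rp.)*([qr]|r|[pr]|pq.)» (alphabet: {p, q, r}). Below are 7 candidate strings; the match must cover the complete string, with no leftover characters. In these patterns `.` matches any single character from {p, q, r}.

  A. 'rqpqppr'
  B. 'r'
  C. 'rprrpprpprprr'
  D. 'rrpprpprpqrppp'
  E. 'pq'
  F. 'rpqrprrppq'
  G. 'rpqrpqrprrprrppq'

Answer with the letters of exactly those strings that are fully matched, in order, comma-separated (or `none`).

B, C, D, E, F, G

A → no match
B → match
C → match
D → match
E → match
F → match
G → match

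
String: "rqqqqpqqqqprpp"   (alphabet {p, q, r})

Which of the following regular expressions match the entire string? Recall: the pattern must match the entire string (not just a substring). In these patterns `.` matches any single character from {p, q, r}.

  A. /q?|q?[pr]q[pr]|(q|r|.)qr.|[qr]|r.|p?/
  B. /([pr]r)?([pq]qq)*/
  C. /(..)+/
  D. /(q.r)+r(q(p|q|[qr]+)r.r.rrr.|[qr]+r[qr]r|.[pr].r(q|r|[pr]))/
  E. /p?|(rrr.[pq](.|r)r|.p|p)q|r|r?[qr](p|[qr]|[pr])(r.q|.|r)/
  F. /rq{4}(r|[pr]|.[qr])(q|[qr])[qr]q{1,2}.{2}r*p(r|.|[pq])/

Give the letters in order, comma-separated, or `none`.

C, F

A → no match
B → no match
C → match
D → no match — must start with "q"
E → no match
F → match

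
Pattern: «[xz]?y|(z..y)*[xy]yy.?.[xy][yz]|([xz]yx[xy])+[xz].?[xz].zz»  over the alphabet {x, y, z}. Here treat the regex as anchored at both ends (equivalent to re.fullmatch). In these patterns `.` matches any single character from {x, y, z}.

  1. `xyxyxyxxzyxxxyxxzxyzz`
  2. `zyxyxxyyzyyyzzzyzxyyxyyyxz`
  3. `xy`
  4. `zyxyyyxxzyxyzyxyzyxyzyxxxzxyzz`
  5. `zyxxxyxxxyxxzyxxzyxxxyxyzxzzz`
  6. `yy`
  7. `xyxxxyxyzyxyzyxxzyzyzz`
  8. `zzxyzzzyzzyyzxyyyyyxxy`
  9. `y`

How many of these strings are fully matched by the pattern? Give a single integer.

6

1 → match
2 → no match
3 → match
4 → no match
5 → match
6 → no match
7 → match
8 → match
9 → match
Total matched: 6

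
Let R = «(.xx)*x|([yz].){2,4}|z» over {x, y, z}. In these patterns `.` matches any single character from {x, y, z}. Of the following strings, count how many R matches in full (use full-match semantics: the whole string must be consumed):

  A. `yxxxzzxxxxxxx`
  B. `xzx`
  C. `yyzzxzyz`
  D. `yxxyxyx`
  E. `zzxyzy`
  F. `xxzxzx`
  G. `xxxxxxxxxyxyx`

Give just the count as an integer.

0

A → no match
B. `xzx` → no match
C. `yyzzxzyz` → no match
D. `yxxyxyx` → no match
E. `zzxyzy` → no match
F. `xxzxzx` → no match
G → no match
Total matched: 0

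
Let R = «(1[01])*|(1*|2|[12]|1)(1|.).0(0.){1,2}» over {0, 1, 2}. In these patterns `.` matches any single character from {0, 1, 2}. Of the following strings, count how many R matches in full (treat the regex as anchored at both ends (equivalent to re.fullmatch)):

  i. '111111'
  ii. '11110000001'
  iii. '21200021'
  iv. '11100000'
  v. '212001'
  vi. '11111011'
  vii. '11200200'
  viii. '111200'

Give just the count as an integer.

6

i → match
ii → match
iii → no match
iv → match
v → match
vi → match
vii → match
viii → no match
Total matched: 6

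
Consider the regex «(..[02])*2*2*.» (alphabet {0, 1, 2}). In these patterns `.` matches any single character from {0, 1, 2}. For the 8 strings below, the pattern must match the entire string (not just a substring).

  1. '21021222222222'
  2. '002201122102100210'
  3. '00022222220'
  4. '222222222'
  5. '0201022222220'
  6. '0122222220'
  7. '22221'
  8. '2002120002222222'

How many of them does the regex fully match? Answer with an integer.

7

1 → match
2 → no match
3 → match
4 → match
5 → match
6 → match
7 → match
8 → match
Total matched: 7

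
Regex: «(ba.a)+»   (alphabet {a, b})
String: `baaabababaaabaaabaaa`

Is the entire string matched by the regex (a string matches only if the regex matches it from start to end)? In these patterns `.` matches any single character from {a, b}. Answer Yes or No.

Yes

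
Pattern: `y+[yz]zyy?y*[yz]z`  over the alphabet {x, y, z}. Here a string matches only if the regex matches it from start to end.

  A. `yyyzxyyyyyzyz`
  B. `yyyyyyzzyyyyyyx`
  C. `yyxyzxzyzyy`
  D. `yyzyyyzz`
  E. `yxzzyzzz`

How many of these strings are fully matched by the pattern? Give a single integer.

A → no match
B → no match — must end with `z`
C → no match — must end with `z`
D → match
E → no match
Total matched: 1

1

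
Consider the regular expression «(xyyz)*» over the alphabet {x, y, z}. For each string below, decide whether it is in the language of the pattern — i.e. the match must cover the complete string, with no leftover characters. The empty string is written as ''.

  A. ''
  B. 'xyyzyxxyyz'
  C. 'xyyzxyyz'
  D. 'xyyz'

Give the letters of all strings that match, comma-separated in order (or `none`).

A. '' → match
B. 'xyyzyxxyyz' → no match
C. 'xyyzxyyz' → match
D. 'xyyz' → match

A, C, D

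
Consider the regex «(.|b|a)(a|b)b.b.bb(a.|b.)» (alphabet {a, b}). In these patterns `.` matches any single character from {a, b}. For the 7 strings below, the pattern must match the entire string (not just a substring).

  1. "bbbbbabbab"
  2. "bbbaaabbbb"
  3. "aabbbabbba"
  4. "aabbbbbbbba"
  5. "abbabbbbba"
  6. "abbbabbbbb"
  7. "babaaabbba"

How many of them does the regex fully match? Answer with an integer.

3

1 → match
2 → no match
3 → match
4 → no match
5 → match
6 → no match
7 → no match
Total matched: 3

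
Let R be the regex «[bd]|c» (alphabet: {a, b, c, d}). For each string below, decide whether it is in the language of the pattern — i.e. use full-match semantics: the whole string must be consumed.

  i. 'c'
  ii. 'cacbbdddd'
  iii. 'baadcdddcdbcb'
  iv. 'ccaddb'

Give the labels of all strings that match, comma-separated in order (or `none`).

i

i. 'c' → match
ii. 'cacbbdddd' → no match
iii → no match
iv. 'ccaddb' → no match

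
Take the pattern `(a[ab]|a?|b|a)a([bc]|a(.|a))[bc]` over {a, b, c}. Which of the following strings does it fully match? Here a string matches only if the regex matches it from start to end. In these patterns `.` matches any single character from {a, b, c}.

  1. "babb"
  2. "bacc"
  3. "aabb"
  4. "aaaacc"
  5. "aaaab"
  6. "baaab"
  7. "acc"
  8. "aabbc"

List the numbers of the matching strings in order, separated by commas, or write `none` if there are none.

1, 2, 3, 4, 5, 6, 7

1 → match
2 → match
3 → match
4 → match
5 → match
6 → match
7 → match
8 → no match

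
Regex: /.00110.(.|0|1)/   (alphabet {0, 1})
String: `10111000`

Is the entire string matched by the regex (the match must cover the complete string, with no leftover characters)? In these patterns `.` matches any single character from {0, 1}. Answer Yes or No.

No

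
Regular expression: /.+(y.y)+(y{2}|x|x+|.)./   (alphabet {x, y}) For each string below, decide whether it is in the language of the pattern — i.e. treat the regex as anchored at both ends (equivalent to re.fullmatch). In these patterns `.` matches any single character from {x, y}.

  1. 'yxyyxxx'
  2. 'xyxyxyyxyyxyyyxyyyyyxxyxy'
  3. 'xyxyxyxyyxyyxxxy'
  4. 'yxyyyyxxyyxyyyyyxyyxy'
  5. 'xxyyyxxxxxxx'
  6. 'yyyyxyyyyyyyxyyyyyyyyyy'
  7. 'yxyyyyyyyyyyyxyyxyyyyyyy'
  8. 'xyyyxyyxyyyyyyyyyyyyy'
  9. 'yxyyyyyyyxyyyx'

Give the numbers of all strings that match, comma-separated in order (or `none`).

5, 6, 7, 8, 9

1 → no match
2 → no match
3 → no match
4 → no match
5 → match
6 → match
7 → match
8 → match
9 → match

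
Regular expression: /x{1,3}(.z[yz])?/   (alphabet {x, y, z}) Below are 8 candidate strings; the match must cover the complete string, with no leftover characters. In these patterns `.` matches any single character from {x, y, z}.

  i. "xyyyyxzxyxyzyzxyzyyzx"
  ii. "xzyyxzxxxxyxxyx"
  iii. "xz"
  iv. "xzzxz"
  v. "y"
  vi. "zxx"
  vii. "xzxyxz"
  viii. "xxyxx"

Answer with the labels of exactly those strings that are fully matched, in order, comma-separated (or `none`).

none

i → no match
ii → no match
iii. "xz" → no match
iv. "xzzxz" → no match
v. "y" → no match — must start with "x"
vi. "zxx" → no match — must start with "x"
vii. "xzxyxz" → no match
viii. "xxyxx" → no match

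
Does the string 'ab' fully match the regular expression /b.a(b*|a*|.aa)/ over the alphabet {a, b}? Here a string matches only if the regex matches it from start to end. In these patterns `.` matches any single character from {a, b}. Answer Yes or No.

Every match must start with 'b', but 'ab' does not.

No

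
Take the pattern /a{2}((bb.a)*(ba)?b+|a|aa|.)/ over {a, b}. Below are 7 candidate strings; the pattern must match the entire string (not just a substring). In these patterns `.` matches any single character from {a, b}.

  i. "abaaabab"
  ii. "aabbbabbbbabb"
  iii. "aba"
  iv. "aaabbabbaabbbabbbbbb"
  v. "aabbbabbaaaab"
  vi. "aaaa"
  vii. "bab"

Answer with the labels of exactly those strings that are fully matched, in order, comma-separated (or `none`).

vi

i → no match
ii → no match
iii → no match
iv → no match
v → no match
vi → match
vii → no match — must start with "a"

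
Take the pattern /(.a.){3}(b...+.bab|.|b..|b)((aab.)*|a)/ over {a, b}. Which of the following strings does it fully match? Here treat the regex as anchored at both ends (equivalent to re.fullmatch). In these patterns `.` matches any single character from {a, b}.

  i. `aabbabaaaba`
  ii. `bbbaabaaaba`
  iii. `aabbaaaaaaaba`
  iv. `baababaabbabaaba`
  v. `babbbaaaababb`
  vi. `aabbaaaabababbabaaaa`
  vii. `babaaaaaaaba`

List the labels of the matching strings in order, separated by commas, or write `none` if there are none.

i → match
ii → no match
iii → no match
iv → match
v → no match
vi → no match
vii → no match

i, iv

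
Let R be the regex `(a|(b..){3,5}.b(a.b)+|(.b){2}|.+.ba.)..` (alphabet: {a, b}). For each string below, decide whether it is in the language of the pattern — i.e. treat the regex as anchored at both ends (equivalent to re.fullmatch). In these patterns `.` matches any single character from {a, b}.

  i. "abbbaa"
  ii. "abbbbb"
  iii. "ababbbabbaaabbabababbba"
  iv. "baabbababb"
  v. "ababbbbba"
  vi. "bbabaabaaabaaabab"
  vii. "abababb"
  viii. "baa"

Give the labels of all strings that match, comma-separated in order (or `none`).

i → match
ii → match
iii → no match
iv → no match
v → no match
vi → no match
vii → no match
viii → no match

i, ii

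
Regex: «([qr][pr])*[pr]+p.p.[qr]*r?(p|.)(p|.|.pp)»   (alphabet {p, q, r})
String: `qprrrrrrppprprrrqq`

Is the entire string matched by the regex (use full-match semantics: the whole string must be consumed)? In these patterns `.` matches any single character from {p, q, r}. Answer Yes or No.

Yes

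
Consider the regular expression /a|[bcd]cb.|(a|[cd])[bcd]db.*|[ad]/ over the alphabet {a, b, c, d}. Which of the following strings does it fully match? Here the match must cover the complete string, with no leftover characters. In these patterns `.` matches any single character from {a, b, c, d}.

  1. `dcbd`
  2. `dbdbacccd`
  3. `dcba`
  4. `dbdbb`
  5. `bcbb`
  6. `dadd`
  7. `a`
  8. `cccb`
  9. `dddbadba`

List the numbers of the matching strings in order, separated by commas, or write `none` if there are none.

1, 2, 3, 4, 5, 7, 9

1 → match
2 → match
3 → match
4 → match
5 → match
6 → no match
7 → match
8 → no match
9 → match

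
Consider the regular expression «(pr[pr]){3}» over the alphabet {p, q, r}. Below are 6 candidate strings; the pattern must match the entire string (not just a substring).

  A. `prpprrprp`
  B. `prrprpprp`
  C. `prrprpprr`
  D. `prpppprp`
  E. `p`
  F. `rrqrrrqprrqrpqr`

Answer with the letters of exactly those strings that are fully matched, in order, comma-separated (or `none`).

A. `prpprrprp` → match
B. `prrprpprp` → match
C. `prrprpprr` → match
D. `prpppprp` → no match
E. `p` → no match — must start with `pr`
F → no match — must start with `pr`

A, B, C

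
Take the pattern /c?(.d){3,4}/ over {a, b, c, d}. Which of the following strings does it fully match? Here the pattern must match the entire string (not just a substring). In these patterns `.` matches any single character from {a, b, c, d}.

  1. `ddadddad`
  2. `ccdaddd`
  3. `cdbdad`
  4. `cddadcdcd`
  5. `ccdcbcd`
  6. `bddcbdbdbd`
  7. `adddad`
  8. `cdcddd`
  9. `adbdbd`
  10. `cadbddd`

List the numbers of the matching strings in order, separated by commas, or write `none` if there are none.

1 → match
2 → match
3 → match
4 → match
5 → no match
6 → no match
7 → match
8 → match
9 → match
10 → match

1, 2, 3, 4, 7, 8, 9, 10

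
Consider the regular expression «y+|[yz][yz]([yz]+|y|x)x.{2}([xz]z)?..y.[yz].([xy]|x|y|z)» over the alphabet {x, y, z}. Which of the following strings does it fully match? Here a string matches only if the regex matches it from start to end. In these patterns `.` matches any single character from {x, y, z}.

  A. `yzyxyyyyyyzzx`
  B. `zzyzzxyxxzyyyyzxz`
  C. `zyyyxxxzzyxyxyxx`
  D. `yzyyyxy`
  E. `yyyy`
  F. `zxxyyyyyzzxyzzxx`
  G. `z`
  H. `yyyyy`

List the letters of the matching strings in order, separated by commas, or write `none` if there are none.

A → match
B → match
C → match
D → no match
E → match
F → no match
G → no match
H → match

A, B, C, E, H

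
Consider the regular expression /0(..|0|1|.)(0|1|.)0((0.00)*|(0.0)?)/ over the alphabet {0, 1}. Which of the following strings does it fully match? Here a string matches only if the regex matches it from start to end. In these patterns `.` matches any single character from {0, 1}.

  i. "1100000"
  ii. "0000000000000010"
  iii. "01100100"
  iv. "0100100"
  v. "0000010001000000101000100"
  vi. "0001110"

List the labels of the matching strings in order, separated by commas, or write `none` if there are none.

iii

i → no match — must start with "0"
ii → no match
iii → match
iv → no match
v → no match
vi → no match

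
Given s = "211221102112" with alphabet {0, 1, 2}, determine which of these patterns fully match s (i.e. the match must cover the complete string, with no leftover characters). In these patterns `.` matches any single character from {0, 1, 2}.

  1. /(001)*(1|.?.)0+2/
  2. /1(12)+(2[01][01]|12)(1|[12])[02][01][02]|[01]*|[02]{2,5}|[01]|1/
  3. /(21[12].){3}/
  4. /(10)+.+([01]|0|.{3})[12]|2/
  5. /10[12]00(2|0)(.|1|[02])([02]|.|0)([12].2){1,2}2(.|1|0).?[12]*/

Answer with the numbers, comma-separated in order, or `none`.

3

1 → no match — must end with "02"
2 → no match
3 → match
4 → no match
5 → no match — must start with "10"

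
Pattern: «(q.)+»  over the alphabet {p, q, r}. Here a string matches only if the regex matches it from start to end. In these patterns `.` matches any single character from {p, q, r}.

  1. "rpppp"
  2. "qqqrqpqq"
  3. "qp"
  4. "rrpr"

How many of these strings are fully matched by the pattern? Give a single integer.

1 → no match — must start with "q"
2 → match
3 → match
4 → no match — must start with "q"
Total matched: 2

2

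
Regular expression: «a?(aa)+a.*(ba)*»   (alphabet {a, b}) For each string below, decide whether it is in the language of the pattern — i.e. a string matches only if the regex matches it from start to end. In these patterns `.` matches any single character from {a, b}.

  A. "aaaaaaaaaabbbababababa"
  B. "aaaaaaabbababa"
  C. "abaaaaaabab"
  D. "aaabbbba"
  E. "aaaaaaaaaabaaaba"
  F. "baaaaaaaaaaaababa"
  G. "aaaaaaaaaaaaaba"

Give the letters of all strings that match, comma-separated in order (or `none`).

A, B, D, E, G

A → match
B → match
C → no match
D → match
E → match
F → no match
G → match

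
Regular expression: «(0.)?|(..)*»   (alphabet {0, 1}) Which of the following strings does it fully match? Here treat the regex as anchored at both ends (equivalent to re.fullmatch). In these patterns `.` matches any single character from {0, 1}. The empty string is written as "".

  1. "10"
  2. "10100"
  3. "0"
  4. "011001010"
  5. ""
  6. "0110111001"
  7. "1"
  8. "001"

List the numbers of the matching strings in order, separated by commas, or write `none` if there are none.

1, 5, 6

1 → match
2 → no match
3 → no match
4 → no match
5 → match
6 → match
7 → no match
8 → no match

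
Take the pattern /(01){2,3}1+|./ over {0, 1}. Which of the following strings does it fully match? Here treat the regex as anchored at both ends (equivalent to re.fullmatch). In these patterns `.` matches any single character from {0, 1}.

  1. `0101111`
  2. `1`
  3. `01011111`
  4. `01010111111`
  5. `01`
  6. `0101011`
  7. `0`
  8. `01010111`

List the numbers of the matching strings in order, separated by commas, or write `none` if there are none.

1, 2, 3, 4, 6, 7, 8

1 → match
2 → match
3 → match
4 → match
5 → no match
6 → match
7 → match
8 → match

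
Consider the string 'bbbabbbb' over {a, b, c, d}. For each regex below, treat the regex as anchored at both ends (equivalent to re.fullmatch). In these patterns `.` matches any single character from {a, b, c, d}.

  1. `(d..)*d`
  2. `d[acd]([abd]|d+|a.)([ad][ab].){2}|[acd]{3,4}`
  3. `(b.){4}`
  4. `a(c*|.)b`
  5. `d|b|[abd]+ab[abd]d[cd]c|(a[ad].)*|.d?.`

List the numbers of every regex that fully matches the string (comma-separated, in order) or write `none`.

1 → no match — must end with 'd'
2 → no match
3 → match
4 → no match — must start with 'a'
5 → no match

3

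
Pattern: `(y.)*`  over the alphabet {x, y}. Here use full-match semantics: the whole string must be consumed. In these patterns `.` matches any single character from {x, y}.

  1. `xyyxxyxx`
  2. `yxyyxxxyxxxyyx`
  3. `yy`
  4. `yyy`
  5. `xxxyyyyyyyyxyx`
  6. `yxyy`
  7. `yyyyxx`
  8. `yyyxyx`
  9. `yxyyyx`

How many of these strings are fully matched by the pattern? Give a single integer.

4

1. `xyyxxyxx` → no match
2 → no match
3. `yy` → match
4. `yyy` → no match
5 → no match
6. `yxyy` → match
7. `yyyyxx` → no match
8. `yyyxyx` → match
9. `yxyyyx` → match
Total matched: 4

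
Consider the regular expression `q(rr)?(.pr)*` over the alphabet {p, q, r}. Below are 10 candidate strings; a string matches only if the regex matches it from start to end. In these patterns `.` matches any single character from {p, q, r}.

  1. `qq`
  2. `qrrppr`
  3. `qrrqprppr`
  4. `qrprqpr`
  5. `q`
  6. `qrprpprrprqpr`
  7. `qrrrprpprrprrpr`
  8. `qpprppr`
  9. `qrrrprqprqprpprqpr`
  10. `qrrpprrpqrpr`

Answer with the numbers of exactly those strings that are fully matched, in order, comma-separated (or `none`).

2, 3, 4, 5, 6, 7, 8, 9

1 → no match
2 → match
3 → match
4 → match
5 → match
6 → match
7 → match
8 → match
9 → match
10 → no match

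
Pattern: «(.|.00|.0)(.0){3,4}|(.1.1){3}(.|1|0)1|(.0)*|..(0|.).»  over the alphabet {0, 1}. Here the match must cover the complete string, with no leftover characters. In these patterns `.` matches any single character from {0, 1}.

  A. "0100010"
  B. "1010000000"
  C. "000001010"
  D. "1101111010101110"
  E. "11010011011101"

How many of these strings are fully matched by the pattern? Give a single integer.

3

A → match
B → match
C → match
D → no match
E → no match
Total matched: 3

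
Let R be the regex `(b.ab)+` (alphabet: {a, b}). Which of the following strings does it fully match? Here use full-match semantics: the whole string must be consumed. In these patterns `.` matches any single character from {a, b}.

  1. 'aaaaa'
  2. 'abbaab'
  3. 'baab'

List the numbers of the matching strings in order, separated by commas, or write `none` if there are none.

1 → no match — must start with 'b'
2 → no match — must start with 'b'
3 → match

3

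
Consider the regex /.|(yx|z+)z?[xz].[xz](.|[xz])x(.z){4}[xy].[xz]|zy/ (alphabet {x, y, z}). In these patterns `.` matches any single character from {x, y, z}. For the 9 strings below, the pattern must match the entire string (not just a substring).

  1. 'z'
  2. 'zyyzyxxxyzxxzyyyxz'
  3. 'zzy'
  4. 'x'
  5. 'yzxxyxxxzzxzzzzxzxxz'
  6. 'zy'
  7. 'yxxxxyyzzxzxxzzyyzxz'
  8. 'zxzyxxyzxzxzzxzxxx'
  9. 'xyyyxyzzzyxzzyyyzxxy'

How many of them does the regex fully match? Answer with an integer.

1 → match
2 → no match
3 → no match
4 → match
5 → no match
6 → match
7 → no match
8 → no match
9 → no match
Total matched: 3

3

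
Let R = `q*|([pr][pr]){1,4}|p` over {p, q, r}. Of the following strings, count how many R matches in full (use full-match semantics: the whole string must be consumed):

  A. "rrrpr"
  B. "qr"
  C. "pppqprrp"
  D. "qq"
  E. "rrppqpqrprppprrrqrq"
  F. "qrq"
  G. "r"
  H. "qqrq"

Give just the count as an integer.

A → no match
B → no match
C → no match
D → match
E → no match
F → no match
G → no match
H → no match
Total matched: 1

1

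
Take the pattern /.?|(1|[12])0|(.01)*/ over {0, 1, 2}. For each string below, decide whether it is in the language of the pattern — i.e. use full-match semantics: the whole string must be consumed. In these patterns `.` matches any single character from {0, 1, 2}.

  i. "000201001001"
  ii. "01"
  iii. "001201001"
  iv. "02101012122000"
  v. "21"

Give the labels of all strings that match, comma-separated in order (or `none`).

iii

i → no match
ii → no match
iii → match
iv → no match
v → no match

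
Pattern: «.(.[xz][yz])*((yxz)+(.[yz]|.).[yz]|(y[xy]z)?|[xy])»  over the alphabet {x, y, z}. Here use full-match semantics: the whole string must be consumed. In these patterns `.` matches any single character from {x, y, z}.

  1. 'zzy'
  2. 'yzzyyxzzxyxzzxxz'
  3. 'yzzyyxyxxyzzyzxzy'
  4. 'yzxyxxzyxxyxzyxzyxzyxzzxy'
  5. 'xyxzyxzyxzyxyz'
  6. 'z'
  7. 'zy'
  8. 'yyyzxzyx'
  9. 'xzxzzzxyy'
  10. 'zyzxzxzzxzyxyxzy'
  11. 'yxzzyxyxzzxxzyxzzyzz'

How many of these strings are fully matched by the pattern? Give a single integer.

5

1 → no match
2 → match
3 → match
4 → no match
5 → no match
6 → match
7 → match
8 → no match
9 → no match
10 → no match
11 → match
Total matched: 5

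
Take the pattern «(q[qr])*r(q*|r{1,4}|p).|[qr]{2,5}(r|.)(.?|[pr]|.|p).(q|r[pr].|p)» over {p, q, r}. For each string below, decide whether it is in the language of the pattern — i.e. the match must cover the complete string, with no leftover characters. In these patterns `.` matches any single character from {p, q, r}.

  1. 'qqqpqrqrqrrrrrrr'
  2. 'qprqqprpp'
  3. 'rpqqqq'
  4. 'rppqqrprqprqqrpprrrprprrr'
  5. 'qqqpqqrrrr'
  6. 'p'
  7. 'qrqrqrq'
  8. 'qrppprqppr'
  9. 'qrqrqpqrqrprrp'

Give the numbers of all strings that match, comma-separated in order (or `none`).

7

1 → no match
2. 'qprqqprpp' → no match
3. 'rpqqqq' → no match
4 → no match
5. 'qqqpqqrrrr' → no match
6. 'p' → no match
7. 'qrqrqrq' → match
8. 'qrppprqppr' → no match
9 → no match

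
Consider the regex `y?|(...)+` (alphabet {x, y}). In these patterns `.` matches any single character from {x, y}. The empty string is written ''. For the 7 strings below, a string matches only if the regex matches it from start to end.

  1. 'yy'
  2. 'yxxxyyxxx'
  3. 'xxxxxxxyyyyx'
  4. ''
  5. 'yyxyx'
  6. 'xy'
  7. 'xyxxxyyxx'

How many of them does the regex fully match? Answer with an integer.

4

1 → no match
2 → match
3 → match
4 → match
5 → no match
6 → no match
7 → match
Total matched: 4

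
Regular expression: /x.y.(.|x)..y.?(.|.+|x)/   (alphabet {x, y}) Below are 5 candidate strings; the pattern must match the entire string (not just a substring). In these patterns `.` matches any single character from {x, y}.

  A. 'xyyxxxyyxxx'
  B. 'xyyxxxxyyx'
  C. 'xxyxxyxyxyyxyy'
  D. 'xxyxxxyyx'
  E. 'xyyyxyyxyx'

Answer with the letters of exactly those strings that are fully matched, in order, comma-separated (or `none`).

A → match
B → match
C → match
D → match
E → no match

A, B, C, D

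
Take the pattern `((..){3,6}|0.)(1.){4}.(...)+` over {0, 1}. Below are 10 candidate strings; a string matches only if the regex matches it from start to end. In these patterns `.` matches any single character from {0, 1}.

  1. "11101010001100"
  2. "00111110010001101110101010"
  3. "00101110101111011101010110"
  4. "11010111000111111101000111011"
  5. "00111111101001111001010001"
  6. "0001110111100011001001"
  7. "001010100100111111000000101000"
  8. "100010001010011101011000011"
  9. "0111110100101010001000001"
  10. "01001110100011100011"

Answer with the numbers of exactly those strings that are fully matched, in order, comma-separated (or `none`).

3, 5

1 → no match
2 → no match
3 → match
4 → no match
5 → match
6 → no match
7 → no match
8 → no match
9 → no match
10 → no match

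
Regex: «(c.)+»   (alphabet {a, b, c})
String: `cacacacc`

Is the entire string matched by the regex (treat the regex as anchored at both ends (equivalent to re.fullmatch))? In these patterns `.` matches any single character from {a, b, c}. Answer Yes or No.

Yes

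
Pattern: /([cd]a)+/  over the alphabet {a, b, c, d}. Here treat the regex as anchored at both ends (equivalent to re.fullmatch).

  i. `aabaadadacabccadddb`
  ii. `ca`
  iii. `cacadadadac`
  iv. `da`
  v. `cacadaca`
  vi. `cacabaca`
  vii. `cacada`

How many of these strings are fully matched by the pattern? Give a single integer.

i → no match — must end with `a`
ii → match
iii → no match — must end with `a`
iv → match
v → match
vi → no match
vii → match
Total matched: 4

4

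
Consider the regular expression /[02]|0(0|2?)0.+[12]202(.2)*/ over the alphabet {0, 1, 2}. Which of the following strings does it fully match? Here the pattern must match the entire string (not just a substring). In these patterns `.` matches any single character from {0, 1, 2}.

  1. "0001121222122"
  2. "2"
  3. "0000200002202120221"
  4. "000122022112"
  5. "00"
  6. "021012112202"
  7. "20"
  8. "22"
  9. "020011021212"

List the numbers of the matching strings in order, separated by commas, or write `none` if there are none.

2

1 → no match
2 → match
3 → no match
4 → no match
5 → no match
6 → no match
7 → no match
8 → no match
9 → no match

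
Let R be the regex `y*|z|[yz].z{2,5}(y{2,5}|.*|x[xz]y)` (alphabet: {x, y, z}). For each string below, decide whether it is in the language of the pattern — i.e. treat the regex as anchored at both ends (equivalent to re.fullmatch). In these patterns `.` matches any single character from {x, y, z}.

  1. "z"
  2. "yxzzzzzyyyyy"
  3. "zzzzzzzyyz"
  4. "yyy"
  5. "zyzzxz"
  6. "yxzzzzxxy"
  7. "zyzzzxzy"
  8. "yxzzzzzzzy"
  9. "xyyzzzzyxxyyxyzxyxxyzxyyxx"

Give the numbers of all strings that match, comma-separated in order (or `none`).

1 → match
2 → match
3 → match
4 → match
5 → match
6 → match
7 → match
8 → match
9 → no match

1, 2, 3, 4, 5, 6, 7, 8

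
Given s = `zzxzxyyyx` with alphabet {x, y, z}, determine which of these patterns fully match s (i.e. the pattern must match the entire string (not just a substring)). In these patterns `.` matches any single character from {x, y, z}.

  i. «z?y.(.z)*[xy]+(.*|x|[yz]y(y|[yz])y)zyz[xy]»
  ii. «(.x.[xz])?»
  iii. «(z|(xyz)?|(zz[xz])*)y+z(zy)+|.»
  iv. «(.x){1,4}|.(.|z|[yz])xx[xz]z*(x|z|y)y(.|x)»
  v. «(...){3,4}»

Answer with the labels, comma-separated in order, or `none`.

i → no match
ii → no match
iii → no match
iv → no match
v → match

v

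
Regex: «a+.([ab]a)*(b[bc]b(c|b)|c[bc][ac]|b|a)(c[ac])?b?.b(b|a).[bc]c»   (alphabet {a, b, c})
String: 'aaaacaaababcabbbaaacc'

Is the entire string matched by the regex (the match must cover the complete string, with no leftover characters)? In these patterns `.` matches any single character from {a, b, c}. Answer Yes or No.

No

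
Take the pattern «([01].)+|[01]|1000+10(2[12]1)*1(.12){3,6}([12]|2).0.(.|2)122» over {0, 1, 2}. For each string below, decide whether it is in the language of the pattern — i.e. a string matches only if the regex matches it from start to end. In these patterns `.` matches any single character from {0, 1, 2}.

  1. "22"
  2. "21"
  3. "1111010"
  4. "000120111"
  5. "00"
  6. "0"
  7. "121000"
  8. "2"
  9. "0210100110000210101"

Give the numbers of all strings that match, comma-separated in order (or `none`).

5, 6, 7

1 → no match
2 → no match
3 → no match
4 → no match
5 → match
6 → match
7 → match
8 → no match
9 → no match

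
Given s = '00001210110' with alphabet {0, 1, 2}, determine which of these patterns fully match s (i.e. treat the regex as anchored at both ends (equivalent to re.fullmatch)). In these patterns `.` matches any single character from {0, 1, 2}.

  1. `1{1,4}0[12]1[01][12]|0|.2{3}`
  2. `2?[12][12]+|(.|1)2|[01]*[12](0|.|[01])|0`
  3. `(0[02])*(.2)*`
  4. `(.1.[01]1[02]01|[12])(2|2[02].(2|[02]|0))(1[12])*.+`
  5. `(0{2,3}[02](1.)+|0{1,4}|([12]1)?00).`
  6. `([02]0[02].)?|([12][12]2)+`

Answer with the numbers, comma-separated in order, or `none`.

5

1 → no match
2 → no match
3 → no match
4 → no match
5 → match
6 → no match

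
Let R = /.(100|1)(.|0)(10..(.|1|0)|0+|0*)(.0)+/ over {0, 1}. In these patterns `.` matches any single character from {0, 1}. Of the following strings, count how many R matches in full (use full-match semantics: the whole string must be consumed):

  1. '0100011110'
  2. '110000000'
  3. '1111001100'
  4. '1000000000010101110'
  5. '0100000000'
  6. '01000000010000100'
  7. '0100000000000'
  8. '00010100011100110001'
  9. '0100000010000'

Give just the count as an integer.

1 → no match
2 → match
3 → match
4 → no match
5 → match
6 → no match
7 → match
8 → no match — must end with '0'
9 → no match
Total matched: 4

4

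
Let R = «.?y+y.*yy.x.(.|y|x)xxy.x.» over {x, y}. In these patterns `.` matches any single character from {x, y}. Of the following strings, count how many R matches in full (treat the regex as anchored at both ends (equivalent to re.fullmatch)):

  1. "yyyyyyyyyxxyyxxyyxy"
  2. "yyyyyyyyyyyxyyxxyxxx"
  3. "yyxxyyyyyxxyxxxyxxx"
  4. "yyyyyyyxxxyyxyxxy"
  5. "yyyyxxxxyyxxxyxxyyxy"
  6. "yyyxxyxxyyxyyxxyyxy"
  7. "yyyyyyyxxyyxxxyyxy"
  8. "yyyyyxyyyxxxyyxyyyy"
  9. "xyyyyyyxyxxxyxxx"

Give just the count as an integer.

5

1 → match
2 → match
3 → match
4 → no match
5 → match
6 → no match
7 → no match
8 → no match
9 → match
Total matched: 5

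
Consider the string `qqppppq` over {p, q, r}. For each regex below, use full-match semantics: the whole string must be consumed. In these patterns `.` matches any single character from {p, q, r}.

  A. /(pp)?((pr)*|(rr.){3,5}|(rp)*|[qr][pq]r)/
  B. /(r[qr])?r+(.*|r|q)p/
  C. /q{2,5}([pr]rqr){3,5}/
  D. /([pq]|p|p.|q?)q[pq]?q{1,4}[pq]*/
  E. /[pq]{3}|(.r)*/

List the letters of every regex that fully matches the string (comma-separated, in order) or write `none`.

D

A → no match
B → no match — must end with `p`
C → no match — must end with `rqr`
D → match
E → no match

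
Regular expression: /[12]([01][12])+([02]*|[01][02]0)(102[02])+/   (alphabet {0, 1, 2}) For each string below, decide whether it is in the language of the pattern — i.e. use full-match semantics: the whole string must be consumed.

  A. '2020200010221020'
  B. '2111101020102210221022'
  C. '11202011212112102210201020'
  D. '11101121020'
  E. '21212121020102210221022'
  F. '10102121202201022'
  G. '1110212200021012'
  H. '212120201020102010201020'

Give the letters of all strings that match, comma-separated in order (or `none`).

A, B, C, D, E, F, H

A → match
B → match
C → match
D. '11101121020' → match
E → match
F → match
G → no match
H → match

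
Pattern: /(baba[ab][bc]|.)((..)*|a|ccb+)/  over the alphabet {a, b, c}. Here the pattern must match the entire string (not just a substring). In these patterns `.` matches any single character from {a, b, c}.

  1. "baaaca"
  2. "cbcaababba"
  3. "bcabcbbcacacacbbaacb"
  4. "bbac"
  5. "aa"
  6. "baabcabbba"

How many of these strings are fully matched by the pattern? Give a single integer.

1. "baaaca" → no match
2. "cbcaababba" → no match
3 → no match
4. "bbac" → no match
5. "aa" → match
6. "baabcabbba" → no match
Total matched: 1

1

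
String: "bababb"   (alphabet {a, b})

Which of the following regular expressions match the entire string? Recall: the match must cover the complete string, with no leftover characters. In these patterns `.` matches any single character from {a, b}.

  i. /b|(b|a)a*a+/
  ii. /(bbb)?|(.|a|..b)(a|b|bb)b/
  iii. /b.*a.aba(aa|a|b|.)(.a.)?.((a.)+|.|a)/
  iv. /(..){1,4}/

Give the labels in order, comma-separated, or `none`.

i → no match
ii → no match
iii → no match
iv → match

iv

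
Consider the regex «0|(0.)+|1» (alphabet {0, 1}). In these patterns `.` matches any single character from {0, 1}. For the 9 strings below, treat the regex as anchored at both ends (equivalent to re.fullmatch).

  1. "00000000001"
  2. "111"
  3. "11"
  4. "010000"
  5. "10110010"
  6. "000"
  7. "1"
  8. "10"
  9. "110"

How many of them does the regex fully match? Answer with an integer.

1 → no match
2 → no match
3 → no match
4 → match
5 → no match
6 → no match
7 → match
8 → no match
9 → no match
Total matched: 2

2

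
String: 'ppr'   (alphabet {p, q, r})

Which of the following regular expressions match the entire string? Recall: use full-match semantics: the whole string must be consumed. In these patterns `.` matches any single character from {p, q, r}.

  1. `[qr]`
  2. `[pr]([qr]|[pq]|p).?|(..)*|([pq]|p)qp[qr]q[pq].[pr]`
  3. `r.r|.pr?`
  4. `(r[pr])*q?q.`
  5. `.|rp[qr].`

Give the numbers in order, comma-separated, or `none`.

1 → no match
2 → match
3 → match
4 → no match
5 → no match

2, 3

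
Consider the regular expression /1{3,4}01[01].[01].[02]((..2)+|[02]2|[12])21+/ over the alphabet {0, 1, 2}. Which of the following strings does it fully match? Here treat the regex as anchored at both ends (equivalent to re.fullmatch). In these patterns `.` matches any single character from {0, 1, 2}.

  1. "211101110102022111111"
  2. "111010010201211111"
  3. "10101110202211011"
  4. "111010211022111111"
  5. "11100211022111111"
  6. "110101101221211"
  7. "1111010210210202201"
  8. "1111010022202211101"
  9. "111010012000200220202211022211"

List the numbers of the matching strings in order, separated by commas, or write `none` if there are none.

4

1 → no match — must start with "1"
2 → no match
3 → no match
4 → match
5 → no match
6 → no match
7 → no match
8 → no match
9 → no match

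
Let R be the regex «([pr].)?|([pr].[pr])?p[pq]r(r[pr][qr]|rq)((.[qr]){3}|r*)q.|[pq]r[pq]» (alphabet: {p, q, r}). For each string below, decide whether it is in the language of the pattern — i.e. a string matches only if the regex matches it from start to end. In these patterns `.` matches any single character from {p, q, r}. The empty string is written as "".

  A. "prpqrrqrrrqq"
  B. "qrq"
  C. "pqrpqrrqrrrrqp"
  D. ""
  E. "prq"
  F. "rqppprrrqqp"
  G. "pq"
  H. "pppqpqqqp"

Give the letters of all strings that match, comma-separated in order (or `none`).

A. "prpqrrqrrrqq" → no match
B. "qrq" → match
C → match
D. "" → match
E. "prq" → match
F. "rqppprrrqqp" → match
G. "pq" → match
H. "pppqpqqqp" → no match

B, C, D, E, F, G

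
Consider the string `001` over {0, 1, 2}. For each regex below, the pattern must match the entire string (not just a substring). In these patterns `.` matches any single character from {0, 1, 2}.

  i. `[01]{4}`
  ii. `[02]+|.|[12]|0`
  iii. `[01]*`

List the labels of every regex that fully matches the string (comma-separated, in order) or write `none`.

iii

i → no match
ii → no match
iii → match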